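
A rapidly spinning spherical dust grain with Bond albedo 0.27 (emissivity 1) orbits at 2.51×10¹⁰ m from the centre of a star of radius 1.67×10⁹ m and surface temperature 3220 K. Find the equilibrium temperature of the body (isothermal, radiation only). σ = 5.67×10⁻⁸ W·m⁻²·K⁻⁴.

T ≈ 543 K

The star's surface emits σT_*⁴; at distance d the flux is S = σT_*⁴(R_*/d)².
S = 5.67×10⁻⁸·(3220)⁴·(1.67×10⁹/2.51×10¹⁰)² = 26980 W/m².
For an isothermal sphere T⁴ = (1−a)S/(4σ) = 8.685×10¹⁰ K⁴.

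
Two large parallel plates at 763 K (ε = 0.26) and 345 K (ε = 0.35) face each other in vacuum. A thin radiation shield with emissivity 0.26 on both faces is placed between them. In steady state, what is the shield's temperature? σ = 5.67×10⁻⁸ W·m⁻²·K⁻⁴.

In steady state the net flux on the hot side equals that on the cold side.
σ(T₁⁴−T_s⁴)/D₁ = σ(T_s⁴−T₂⁴)/D₂, with D₁ = 1/ε₁+1/ε_s−1 = 6.692, D₂ = 1/ε_s+1/ε₂−1 = 5.703.
Solve for T_s⁴: T_s⁴ = (D₂·T₁⁴ + D₁·T₂⁴)/(D₁+D₂) = 1.636×10¹¹ K⁴.

T_s ≈ 636 K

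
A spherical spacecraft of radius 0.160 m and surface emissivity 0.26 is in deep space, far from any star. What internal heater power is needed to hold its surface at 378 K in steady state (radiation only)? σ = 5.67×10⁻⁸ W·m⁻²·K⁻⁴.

P ≈ 96.8 W

P = εσ·4πr²·T⁴.
4πr² = 0.3217 m²; T⁴ = 2.042×10¹⁰ K⁴.
P = 0.26·5.67×10⁻⁸·0.3217·2.042×10¹⁰.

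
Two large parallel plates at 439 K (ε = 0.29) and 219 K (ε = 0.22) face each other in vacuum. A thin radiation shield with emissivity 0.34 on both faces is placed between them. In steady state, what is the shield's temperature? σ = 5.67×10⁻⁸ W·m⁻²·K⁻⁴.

In steady state the net flux on the hot side equals that on the cold side.
σ(T₁⁴−T_s⁴)/D₁ = σ(T_s⁴−T₂⁴)/D₂, with D₁ = 1/ε₁+1/ε_s−1 = 5.389, D₂ = 1/ε_s+1/ε₂−1 = 6.487.
Solve for T_s⁴: T_s⁴ = (D₂·T₁⁴ + D₁·T₂⁴)/(D₁+D₂) = 2.133×10¹⁰ K⁴.

T_s ≈ 382 K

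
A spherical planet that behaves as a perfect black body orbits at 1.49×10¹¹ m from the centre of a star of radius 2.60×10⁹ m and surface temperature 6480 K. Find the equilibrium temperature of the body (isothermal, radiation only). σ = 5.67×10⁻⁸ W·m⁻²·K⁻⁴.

T ≈ 605 K

The star's surface emits σT_*⁴; at distance d the flux is S = σT_*⁴(R_*/d)².
S = 5.67×10⁻⁸·(6480)⁴·(2.60×10⁹/1.49×10¹¹)² = 30440 W/m².
For an isothermal sphere T⁴ = (1−a)S/(4σ) = 1.342×10¹¹ K⁴.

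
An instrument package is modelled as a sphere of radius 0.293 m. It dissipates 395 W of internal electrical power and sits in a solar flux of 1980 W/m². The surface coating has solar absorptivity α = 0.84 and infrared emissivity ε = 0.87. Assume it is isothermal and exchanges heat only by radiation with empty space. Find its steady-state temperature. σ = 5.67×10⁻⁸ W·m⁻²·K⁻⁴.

At steady state, absorbed solar power + internal power = radiated power.
Absorbed: α·S·A_cross = 0.84·1980·0.2697 = 448.6 W (cross-section πr²).
Total input = 448.6 + 395 = 843.6 W.
Radiated: εσ·A_surf·T⁴ with A_surf = 4πr² = 1.079 m².
T⁴ = 843.6/(0.87·5.67×10⁻⁸·1.079) = 1.585×10¹⁰ K⁴.

T ≈ 355 K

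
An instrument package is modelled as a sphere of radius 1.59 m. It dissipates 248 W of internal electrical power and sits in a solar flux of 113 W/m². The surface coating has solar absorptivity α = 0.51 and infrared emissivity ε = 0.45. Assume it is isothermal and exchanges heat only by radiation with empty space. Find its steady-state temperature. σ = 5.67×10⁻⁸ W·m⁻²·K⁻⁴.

T ≈ 172 K

At steady state, absorbed solar power + internal power = radiated power.
Absorbed: α·S·A_cross = 0.51·113·7.942 = 457.7 W (cross-section πr²).
Total input = 457.7 + 248 = 705.7 W.
Radiated: εσ·A_surf·T⁴ with A_surf = 4πr² = 31.77 m².
T⁴ = 705.7/(0.45·5.67×10⁻⁸·31.77) = 8.706×10⁸ K⁴.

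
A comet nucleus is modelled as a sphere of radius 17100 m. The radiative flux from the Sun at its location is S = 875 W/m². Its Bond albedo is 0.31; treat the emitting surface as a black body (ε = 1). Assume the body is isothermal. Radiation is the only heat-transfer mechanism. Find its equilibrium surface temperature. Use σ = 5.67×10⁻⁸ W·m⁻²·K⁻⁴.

T ≈ 227 K

At equilibrium, absorbed power = emitted power.
Absorbing cross-section = πr² = 9.186×10⁸ m²; emitting surface = 4πr² = 3.675×10⁹ m² (ratio 4).
(1−a)S·A_cross = εσ·A_surf·T⁴  ⇒  T⁴ = (1−a)S/(4σ).
T⁴ = 0.690·875/(4·5.67×10⁻⁸) = 2.662×10⁹ K⁴.
T = (2.662×10⁹)^(1/4).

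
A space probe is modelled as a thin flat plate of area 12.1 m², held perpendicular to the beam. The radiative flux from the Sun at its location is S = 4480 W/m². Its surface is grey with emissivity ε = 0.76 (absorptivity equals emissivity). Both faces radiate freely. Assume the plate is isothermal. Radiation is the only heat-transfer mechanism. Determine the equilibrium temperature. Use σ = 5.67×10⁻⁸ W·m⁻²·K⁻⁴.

T ≈ 446 K

At equilibrium, absorbed power = emitted power.
Absorbing cross-section = A = 12.10 m²; emitting surface = 2A = 24.20 m² (ratio 2).
εS·A_cross = εσ·A_surf·T⁴  ⇒  T⁴ = S/(2σ)   (ε cancels).
T⁴ = 4480/(2·5.67×10⁻⁸) = 3.951×10¹⁰ K⁴.
T = (3.951×10¹⁰)^(1/4).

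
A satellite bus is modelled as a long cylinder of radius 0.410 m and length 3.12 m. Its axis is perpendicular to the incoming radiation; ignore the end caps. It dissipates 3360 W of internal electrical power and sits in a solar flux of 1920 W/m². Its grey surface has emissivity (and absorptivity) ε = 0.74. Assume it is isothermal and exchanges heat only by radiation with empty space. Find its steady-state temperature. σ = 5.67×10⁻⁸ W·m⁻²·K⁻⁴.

At steady state, absorbed solar power + internal power = radiated power.
Absorbed: α·S·A_cross = 0.74·1920·2.558 = 3635 W (cross-section 2rL).
Total input = 3635 + 3360 = 6995 W.
Radiated: εσ·A_surf·T⁴ with A_surf = 2πrL = 8.037 m².
T⁴ = 6995/(0.74·5.67×10⁻⁸·8.037) = 2.074×10¹⁰ K⁴.

T ≈ 380 K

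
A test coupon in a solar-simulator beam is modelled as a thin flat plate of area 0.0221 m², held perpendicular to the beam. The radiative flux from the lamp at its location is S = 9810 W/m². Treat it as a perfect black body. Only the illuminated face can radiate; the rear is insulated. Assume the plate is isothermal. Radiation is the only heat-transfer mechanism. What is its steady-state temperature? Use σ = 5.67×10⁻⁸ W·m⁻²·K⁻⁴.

At equilibrium, absorbed power = emitted power.
Absorbing cross-section = A = 0.02210 m²; emitting surface = A = 0.02210 m² (ratio 1).
S·A_cross = εσ·A_surf·T⁴  ⇒  T⁴ = S/(1σ).
T⁴ = 1.00·9810/(1·5.67×10⁻⁸) = 1.730×10¹¹ K⁴.
T = (1.730×10¹¹)^(1/4).

T ≈ 645 K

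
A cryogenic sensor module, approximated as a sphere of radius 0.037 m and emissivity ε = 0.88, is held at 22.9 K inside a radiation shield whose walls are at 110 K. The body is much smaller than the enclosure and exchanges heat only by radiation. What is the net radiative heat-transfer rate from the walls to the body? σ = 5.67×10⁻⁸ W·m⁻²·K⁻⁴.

P_net ≈ 0.125 W

For a small grey body in a large enclosure: P_net = εσA(T_body⁴ − T_wall⁴).
A = 4πr² = 0.01720 m²; T_body⁴ − T_wall⁴ = 2.750×10⁵ − 1.464×10⁸ = -1.461×10⁸ K⁴.
|P_net| = 0.88·5.67×10⁻⁸·0.01720·1.461×10⁸.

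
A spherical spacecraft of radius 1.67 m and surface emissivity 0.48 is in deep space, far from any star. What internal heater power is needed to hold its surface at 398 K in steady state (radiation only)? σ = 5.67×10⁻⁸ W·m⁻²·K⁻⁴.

P = εσ·4πr²·T⁴.
4πr² = 35.05 m²; T⁴ = 2.509×10¹⁰ K⁴.
P = 0.48·5.67×10⁻⁸·35.05·2.509×10¹⁰.

P ≈ 23900 W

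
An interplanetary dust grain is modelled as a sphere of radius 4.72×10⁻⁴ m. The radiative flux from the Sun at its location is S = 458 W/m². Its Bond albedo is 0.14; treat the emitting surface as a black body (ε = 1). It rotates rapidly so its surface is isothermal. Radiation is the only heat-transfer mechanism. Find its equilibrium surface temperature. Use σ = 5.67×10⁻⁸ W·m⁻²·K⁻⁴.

T ≈ 204 K

At equilibrium, absorbed power = emitted power.
Absorbing cross-section = πr² = 6.999×10⁻⁷ m²; emitting surface = 4πr² = 2.800×10⁻⁶ m² (ratio 4).
(1−a)S·A_cross = εσ·A_surf·T⁴  ⇒  T⁴ = (1−a)S/(4σ).
T⁴ = 0.860·458/(4·5.67×10⁻⁸) = 1.737×10⁹ K⁴.
T = (1.737×10⁹)^(1/4).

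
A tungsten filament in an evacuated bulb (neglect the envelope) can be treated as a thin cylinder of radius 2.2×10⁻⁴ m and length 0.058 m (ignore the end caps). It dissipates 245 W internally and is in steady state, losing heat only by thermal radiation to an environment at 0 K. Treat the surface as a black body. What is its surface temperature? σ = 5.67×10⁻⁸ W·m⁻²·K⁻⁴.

T ≈ 2710 K

Steady state: internal power = radiated power, P = εσA T⁴.
Radiating area A = 2πrL = 8.017×10⁻⁵ m².
T⁴ = P/(εσA) = 245/(1.0·5.67×10⁻⁸·8.017×10⁻⁵) = 5.390×10¹³ K⁴.
T = (5.390×10¹³)^(1/4).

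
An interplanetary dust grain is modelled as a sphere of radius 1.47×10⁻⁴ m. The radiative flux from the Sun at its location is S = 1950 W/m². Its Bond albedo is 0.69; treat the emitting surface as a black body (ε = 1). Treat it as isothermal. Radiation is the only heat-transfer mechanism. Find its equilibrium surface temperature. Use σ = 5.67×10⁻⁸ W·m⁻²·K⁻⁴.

At equilibrium, absorbed power = emitted power.
Absorbing cross-section = πr² = 6.789×10⁻⁸ m²; emitting surface = 4πr² = 2.715×10⁻⁷ m² (ratio 4).
(1−a)S·A_cross = εσ·A_surf·T⁴  ⇒  T⁴ = (1−a)S/(4σ).
T⁴ = 0.310·1950/(4·5.67×10⁻⁸) = 2.665×10⁹ K⁴.
T = (2.665×10⁹)^(1/4).

T ≈ 227 K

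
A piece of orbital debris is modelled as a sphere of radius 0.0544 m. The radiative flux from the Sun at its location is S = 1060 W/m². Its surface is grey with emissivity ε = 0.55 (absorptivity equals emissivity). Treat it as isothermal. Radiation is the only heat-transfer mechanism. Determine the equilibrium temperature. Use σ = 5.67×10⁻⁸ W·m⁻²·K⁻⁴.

At equilibrium, absorbed power = emitted power.
Absorbing cross-section = πr² = 0.009297 m²; emitting surface = 4πr² = 0.03719 m² (ratio 4).
εS·A_cross = εσ·A_surf·T⁴  ⇒  T⁴ = S/(4σ)   (ε cancels).
T⁴ = 1060/(4·5.67×10⁻⁸) = 4.674×10⁹ K⁴.
T = (4.674×10⁹)^(1/4).

T ≈ 261 K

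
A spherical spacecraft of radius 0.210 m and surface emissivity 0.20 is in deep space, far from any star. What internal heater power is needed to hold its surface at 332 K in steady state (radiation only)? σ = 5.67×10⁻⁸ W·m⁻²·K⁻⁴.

P = εσ·4πr²·T⁴.
4πr² = 0.5542 m²; T⁴ = 1.215×10¹⁰ K⁴.
P = 0.20·5.67×10⁻⁸·0.5542·1.215×10¹⁰.

P ≈ 76.4 W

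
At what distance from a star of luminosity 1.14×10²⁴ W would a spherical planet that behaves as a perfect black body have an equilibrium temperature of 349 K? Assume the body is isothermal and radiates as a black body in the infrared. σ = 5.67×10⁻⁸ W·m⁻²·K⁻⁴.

For an isothermal black-emitting sphere, (1−a)S·πr² = σ·4πr²·T⁴ ⇒ S = 4σT⁴/(1−a).
S = 4·5.67×10⁻⁸·(349)⁴/1.00 = 3365 W/m².
Flux falls as S = L/(4πd²), so d = √(L/(4πS)) = √(1.14×10²⁴/(4π·3365)).

d ≈ 5.19×10⁹ m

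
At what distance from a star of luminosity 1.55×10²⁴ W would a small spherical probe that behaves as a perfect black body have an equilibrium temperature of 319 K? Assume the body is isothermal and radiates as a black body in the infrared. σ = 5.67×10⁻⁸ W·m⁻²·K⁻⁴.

For an isothermal black-emitting sphere, (1−a)S·πr² = σ·4πr²·T⁴ ⇒ S = 4σT⁴/(1−a).
S = 4·5.67×10⁻⁸·(319)⁴/1.00 = 2349 W/m².
Flux falls as S = L/(4πd²), so d = √(L/(4πS)) = √(1.55×10²⁴/(4π·2349)).

d ≈ 7.25×10⁹ m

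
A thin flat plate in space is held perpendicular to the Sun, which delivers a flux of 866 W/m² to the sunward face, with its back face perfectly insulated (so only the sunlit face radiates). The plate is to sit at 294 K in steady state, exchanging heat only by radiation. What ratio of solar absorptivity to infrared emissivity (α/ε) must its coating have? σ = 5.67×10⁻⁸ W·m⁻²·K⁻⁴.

α/ε ≈ 0.489

Balance: αS·A = εσ·1A·T⁴ ⇒ α/ε = σT⁴/S.
α/ε = 5.67×10⁻⁸·(294)⁴/866 = 5.67×10⁻⁸·7.471×10⁹/866.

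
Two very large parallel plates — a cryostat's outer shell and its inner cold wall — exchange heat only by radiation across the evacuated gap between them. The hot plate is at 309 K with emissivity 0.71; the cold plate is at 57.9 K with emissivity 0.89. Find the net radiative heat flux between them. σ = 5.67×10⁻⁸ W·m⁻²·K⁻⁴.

For two infinite grey parallel plates, q = σ(T₁⁴ − T₂⁴)/(1/ε₁ + 1/ε₂ − 1).
T₁⁴ − T₂⁴ = 9.117×10⁹ − 1.124×10⁷ = 9.105×10⁹ K⁴.
1/ε₁ + 1/ε₂ − 1 = 1.408 + 1.124 − 1 = 1.532.
q = 5.67×10⁻⁸ × 9.105×10⁹ / 1.532.

q ≈ 337 W/m²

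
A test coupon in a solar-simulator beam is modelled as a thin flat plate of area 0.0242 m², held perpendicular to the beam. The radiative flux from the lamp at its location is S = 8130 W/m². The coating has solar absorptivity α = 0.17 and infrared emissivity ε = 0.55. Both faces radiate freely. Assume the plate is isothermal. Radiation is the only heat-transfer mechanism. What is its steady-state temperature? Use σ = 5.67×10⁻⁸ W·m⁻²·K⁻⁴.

At equilibrium, absorbed power = emitted power.
Absorbing cross-section = A = 0.02420 m²; emitting surface = 2A = 0.04840 m² (ratio 2).
αS·A_cross = εσ·A_surf·T⁴  ⇒  T⁴ = αS/(ε·2σ).
T⁴ = 0.170·8130/(0.55·2·5.67×10⁻⁸) = 2.216×10¹⁰ K⁴.
T = (2.216×10¹⁰)^(1/4).

T ≈ 386 K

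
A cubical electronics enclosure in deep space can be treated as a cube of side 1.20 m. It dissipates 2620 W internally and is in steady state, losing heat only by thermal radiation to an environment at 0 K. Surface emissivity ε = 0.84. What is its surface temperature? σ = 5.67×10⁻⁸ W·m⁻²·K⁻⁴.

Steady state: internal power = radiated power, P = εσA T⁴.
Radiating area A = 6L² = 8.640 m².
T⁴ = P/(εσA) = 2620/(0.84·5.67×10⁻⁸·8.640) = 6.367×10⁹ K⁴.
T = (6.367×10⁹)^(1/4).

T ≈ 282 K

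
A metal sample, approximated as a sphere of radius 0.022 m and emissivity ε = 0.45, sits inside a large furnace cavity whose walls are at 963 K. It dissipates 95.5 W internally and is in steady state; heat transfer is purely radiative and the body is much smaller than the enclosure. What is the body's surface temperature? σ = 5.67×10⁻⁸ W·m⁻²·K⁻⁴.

T ≈ 1100 K

For a small grey body in a large enclosure, net radiated power = εσA(T⁴ − T_w⁴).
Steady state: P = εσA(T⁴ − T_w⁴) with A = 4πr² = 0.006082 m².
T⁴ = P/(εσA) + T_w⁴ = 95.5/(0.45·5.67×10⁻⁸·0.006082) + (963)⁴
    = 6.154×10¹¹ + 8.600×10¹¹ = 1.475×10¹² K⁴.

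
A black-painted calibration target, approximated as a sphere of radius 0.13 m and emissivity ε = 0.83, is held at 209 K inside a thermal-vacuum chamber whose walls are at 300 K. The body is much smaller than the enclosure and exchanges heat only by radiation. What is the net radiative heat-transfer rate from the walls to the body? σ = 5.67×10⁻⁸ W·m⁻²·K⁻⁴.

P_net ≈ 61.9 W

For a small grey body in a large enclosure: P_net = εσA(T_body⁴ − T_wall⁴).
A = 4πr² = 0.2124 m²; T_body⁴ − T_wall⁴ = 1.908×10⁹ − 8.100×10⁹ = -6.192×10⁹ K⁴.
|P_net| = 0.83·5.67×10⁻⁸·0.2124·6.192×10⁹.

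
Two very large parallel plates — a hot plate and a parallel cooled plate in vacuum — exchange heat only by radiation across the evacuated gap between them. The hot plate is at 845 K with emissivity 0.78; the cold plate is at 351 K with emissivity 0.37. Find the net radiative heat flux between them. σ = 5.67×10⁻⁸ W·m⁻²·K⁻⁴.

For two infinite grey parallel plates, q = σ(T₁⁴ − T₂⁴)/(1/ε₁ + 1/ε₂ − 1).
T₁⁴ − T₂⁴ = 5.098×10¹¹ − 1.518×10¹⁰ = 4.947×10¹¹ K⁴.
1/ε₁ + 1/ε₂ − 1 = 1.282 + 2.703 − 1 = 2.985.
q = 5.67×10⁻⁸ × 4.947×10¹¹ / 2.985.

q ≈ 9400 W/m²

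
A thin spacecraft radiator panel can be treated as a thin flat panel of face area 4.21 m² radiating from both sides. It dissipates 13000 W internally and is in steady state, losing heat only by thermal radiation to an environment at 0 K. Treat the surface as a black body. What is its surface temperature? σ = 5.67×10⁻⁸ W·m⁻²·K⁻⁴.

T ≈ 406 K

Steady state: internal power = radiated power, P = εσA T⁴.
Radiating area A = 2·4.21 = 8.420 m².
T⁴ = P/(εσA) = 13000/(1.0·5.67×10⁻⁸·8.420) = 2.723×10¹⁰ K⁴.
T = (2.723×10¹⁰)^(1/4).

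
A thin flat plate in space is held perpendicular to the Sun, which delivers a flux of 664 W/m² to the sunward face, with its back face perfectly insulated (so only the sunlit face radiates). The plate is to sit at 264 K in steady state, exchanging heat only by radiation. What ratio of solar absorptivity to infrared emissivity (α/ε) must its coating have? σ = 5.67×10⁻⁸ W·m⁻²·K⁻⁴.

α/ε ≈ 0.415

Balance: αS·A = εσ·1A·T⁴ ⇒ α/ε = σT⁴/S.
α/ε = 5.67×10⁻⁸·(264)⁴/664 = 5.67×10⁻⁸·4.858×10⁹/664.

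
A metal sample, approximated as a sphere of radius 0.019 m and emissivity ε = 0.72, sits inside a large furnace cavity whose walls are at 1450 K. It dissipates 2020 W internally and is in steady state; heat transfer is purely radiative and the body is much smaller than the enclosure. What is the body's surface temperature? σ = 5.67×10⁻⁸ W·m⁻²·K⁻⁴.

T ≈ 1980 K

For a small grey body in a large enclosure, net radiated power = εσA(T⁴ − T_w⁴).
Steady state: P = εσA(T⁴ − T_w⁴) with A = 4πr² = 0.004536 m².
T⁴ = P/(εσA) + T_w⁴ = 2020/(0.72·5.67×10⁻⁸·0.004536) + (1450)⁴
    = 1.091×10¹³ + 4.421×10¹² = 1.533×10¹³ K⁴.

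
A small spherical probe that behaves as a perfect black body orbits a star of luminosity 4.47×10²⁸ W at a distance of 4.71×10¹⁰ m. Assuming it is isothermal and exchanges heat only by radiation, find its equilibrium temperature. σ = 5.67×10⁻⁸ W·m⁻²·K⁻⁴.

T ≈ 1630 K

First find the stellar flux at distance d: S = L/(4πd²) = 4.47×10²⁸/(4π·(4.71×10¹⁰)²) = 1.603×10⁶ W/m².
For an isothermal sphere, absorbed (1−a)S·πr² = emitted σ·4πr²·T⁴, so T⁴ = (1−a)S/(4σ).
T⁴ = 1.00·1.603×10⁶/(4·5.67×10⁻⁸) = 7.070×10¹² K⁴.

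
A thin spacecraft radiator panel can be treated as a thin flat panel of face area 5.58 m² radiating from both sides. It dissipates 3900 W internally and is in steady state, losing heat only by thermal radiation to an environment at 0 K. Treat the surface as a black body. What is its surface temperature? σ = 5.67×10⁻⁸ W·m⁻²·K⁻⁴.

T ≈ 280 K

Steady state: internal power = radiated power, P = εσA T⁴.
Radiating area A = 2·5.58 = 11.16 m².
T⁴ = P/(εσA) = 3900/(1.0·5.67×10⁻⁸·11.16) = 6.163×10⁹ K⁴.
T = (6.163×10⁹)^(1/4).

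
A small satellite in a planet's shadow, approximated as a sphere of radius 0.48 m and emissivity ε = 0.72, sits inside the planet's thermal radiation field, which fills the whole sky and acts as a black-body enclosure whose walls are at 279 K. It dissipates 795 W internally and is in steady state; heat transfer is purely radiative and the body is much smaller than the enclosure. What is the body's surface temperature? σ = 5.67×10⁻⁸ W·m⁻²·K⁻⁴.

For a small grey body in a large enclosure, net radiated power = εσA(T⁴ − T_w⁴).
Steady state: P = εσA(T⁴ − T_w⁴) with A = 4πr² = 2.895 m².
T⁴ = P/(εσA) + T_w⁴ = 795/(0.72·5.67×10⁻⁸·2.895) + (279)⁴
    = 6.726×10⁹ + 6.059×10⁹ = 1.279×10¹⁰ K⁴.

T ≈ 336 K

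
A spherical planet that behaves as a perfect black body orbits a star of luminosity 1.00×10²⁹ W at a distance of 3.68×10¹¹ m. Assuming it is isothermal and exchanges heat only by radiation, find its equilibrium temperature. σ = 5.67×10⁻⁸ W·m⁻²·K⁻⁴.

T ≈ 713 K

First find the stellar flux at distance d: S = L/(4πd²) = 1.00×10²⁹/(4π·(3.68×10¹¹)²) = 58760 W/m².
For an isothermal sphere, absorbed (1−a)S·πr² = emitted σ·4πr²·T⁴, so T⁴ = (1−a)S/(4σ).
T⁴ = 1.00·58760/(4·5.67×10⁻⁸) = 2.591×10¹¹ K⁴.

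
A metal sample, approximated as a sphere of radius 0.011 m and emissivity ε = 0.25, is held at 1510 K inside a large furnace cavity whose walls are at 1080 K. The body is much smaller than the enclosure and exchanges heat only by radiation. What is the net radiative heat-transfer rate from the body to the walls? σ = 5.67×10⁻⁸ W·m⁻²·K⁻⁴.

For a small grey body in a large enclosure: P_net = εσA(T_body⁴ − T_wall⁴).
A = 4πr² = 0.001521 m²; T_body⁴ − T_wall⁴ = 5.199×10¹² − 1.360×10¹² = 3.838×10¹² K⁴.
|P_net| = 0.25·5.67×10⁻⁸·0.001521·3.838×10¹².

P_net ≈ 82.7 W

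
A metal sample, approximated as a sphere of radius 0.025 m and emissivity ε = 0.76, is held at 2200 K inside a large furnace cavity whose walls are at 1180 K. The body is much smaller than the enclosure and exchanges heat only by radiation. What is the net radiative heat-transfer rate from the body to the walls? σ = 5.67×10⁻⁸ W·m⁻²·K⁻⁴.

For a small grey body in a large enclosure: P_net = εσA(T_body⁴ − T_wall⁴).
A = 4πr² = 0.007854 m²; T_body⁴ − T_wall⁴ = 2.343×10¹³ − 1.939×10¹² = 2.149×10¹³ K⁴.
|P_net| = 0.76·5.67×10⁻⁸·0.007854·2.149×10¹³.

P_net ≈ 7270 W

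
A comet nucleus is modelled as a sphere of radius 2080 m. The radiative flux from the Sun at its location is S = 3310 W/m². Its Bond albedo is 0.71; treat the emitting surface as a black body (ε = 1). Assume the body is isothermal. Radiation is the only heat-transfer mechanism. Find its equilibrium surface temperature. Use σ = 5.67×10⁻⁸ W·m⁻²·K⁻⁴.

T ≈ 255 K

At equilibrium, absorbed power = emitted power.
Absorbing cross-section = πr² = 1.359×10⁷ m²; emitting surface = 4πr² = 5.437×10⁷ m² (ratio 4).
(1−a)S·A_cross = εσ·A_surf·T⁴  ⇒  T⁴ = (1−a)S/(4σ).
T⁴ = 0.290·3310/(4·5.67×10⁻⁸) = 4.232×10⁹ K⁴.
T = (4.232×10⁹)^(1/4).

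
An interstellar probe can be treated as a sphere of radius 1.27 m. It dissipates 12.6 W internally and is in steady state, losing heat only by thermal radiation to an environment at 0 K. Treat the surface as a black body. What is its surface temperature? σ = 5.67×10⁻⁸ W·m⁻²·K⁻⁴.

T ≈ 57.5 K

Steady state: internal power = radiated power, P = εσA T⁴.
Radiating area A = 4πr² = 20.27 m².
T⁴ = P/(εσA) = 12.6/(1.0·5.67×10⁻⁸·20.27) = 1.096×10⁷ K⁴.
T = (1.096×10⁷)^(1/4).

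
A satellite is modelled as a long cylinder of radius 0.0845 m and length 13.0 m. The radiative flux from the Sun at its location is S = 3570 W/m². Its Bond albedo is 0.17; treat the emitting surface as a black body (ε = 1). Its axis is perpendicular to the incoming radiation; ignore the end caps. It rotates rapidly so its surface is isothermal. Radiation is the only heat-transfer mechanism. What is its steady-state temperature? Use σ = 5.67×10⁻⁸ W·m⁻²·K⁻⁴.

At equilibrium, absorbed power = emitted power.
Absorbing cross-section = 2rL = 2.197 m²; emitting surface = 2πrL = 6.902 m² (ratio π).
(1−a)S·A_cross = εσ·A_surf·T⁴  ⇒  T⁴ = (1−a)S/(πσ).
T⁴ = 0.830·3570/(π·5.67×10⁻⁸) = 1.663×10¹⁰ K⁴.
T = (1.663×10¹⁰)^(1/4).

T ≈ 359 K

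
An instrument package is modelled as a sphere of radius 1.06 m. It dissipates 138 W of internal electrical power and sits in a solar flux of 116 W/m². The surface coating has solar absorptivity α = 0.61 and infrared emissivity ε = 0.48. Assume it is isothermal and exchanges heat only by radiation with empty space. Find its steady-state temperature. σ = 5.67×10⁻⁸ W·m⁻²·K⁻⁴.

At steady state, absorbed solar power + internal power = radiated power.
Absorbed: α·S·A_cross = 0.61·116·3.530 = 249.8 W (cross-section πr²).
Total input = 249.8 + 138 = 387.8 W.
Radiated: εσ·A_surf·T⁴ with A_surf = 4πr² = 14.12 m².
T⁴ = 387.8/(0.48·5.67×10⁻⁸·14.12) = 1.009×10⁹ K⁴.

T ≈ 178 K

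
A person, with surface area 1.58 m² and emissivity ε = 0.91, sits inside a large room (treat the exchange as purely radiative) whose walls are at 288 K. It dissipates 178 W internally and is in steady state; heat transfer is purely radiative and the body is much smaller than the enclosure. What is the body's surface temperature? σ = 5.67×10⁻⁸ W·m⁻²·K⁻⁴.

T ≈ 309 K

For a small grey body in a large enclosure, net radiated power = εσA(T⁴ − T_w⁴).
Steady state: P = εσA(T⁴ − T_w⁴) with A = 1.58 m².
T⁴ = P/(εσA) + T_w⁴ = 178/(0.91·5.67×10⁻⁸·1.580) + (288)⁴
    = 2.183×10⁹ + 6.880×10⁹ = 9.063×10⁹ K⁴.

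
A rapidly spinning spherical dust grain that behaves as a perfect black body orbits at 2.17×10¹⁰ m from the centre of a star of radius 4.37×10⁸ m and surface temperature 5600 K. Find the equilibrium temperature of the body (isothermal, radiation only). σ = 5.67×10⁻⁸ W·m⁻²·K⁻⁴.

The star's surface emits σT_*⁴; at distance d the flux is S = σT_*⁴(R_*/d)².
S = 5.67×10⁻⁸·(5600)⁴·(4.37×10⁸/2.17×10¹⁰)² = 22610 W/m².
For an isothermal sphere T⁴ = (1−a)S/(4σ) = 9.971×10¹⁰ K⁴.

T ≈ 562 K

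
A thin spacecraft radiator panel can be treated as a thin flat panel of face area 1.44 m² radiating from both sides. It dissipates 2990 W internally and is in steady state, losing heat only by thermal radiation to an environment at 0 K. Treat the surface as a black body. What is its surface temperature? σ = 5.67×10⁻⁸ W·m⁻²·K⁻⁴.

T ≈ 368 K

Steady state: internal power = radiated power, P = εσA T⁴.
Radiating area A = 2·1.44 = 2.880 m².
T⁴ = P/(εσA) = 2990/(1.0·5.67×10⁻⁸·2.880) = 1.831×10¹⁰ K⁴.
T = (1.831×10¹⁰)^(1/4).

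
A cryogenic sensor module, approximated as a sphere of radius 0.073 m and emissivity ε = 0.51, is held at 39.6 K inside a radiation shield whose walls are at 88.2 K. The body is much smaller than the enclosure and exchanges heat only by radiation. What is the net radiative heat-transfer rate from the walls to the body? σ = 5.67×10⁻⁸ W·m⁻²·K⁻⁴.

For a small grey body in a large enclosure: P_net = εσA(T_body⁴ − T_wall⁴).
A = 4πr² = 0.06697 m²; T_body⁴ − T_wall⁴ = 2.459×10⁶ − 6.052×10⁷ = -5.806×10⁷ K⁴.
|P_net| = 0.51·5.67×10⁻⁸·0.06697·5.806×10⁷.

P_net ≈ 0.112 W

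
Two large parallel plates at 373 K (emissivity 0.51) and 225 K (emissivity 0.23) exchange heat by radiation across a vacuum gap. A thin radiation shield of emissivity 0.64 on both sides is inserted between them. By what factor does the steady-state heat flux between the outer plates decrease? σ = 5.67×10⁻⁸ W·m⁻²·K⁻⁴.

Without shield: q₀ = σΔ(T⁴)/(1/ε₁+1/ε₂−1) with denominator 5.309.
With shield the two gaps are in series; the resistances add: (1/ε₁+1/ε_s−1)+(1/ε_s+1/ε₂−1) = 2.523+4.910 = 7.434.
Heat-flux ratio q₀/q = 7.434/5.309.

factor ≈ 1.40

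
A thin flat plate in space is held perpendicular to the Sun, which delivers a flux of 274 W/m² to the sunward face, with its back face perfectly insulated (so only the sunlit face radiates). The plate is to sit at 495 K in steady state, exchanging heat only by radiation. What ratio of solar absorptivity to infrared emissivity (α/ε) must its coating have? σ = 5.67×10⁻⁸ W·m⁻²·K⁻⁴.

Balance: αS·A = εσ·1A·T⁴ ⇒ α/ε = σT⁴/S.
α/ε = 5.67×10⁻⁸·(495)⁴/274 = 5.67×10⁻⁸·6.004×10¹⁰/274.

α/ε ≈ 12.4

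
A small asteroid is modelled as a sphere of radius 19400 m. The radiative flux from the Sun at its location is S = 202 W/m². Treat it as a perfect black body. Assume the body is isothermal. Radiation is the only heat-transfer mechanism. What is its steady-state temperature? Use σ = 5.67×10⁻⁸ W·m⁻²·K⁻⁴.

At equilibrium, absorbed power = emitted power.
Absorbing cross-section = πr² = 1.182×10⁹ m²; emitting surface = 4πr² = 4.729×10⁹ m² (ratio 4).
S·A_cross = εσ·A_surf·T⁴  ⇒  T⁴ = S/(4σ).
T⁴ = 1.00·202/(4·5.67×10⁻⁸) = 8.907×10⁸ K⁴.
T = (8.907×10⁸)^(1/4).

T ≈ 173 K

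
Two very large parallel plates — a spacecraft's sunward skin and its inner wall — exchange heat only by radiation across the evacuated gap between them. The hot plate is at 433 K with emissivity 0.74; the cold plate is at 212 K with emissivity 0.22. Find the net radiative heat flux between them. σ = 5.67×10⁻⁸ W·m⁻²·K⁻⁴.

For two infinite grey parallel plates, q = σ(T₁⁴ − T₂⁴)/(1/ε₁ + 1/ε₂ − 1).
T₁⁴ − T₂⁴ = 3.515×10¹⁰ − 2.020×10⁹ = 3.313×10¹⁰ K⁴.
1/ε₁ + 1/ε₂ − 1 = 1.351 + 4.545 − 1 = 4.897.
q = 5.67×10⁻⁸ × 3.313×10¹⁰ / 4.897.

q ≈ 384 W/m²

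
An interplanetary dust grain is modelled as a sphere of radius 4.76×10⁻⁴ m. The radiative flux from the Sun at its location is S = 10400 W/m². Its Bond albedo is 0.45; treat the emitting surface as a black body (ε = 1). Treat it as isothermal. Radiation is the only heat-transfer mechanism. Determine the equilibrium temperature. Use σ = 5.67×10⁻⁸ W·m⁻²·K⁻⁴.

T ≈ 399 K

At equilibrium, absorbed power = emitted power.
Absorbing cross-section = πr² = 7.118×10⁻⁷ m²; emitting surface = 4πr² = 2.847×10⁻⁶ m² (ratio 4).
(1−a)S·A_cross = εσ·A_surf·T⁴  ⇒  T⁴ = (1−a)S/(4σ).
T⁴ = 0.550·10400/(4·5.67×10⁻⁸) = 2.522×10¹⁰ K⁴.
T = (2.522×10¹⁰)^(1/4).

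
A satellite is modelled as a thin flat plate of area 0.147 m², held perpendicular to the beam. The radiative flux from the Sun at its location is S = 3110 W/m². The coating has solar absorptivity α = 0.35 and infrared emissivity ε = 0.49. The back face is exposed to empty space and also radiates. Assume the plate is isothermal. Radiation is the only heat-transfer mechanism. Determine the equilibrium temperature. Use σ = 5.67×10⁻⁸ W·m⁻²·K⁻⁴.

T ≈ 374 K

At equilibrium, absorbed power = emitted power.
Absorbing cross-section = A = 0.1470 m²; emitting surface = 2A = 0.2940 m² (ratio 2).
αS·A_cross = εσ·A_surf·T⁴  ⇒  T⁴ = αS/(ε·2σ).
T⁴ = 0.350·3110/(0.49·2·5.67×10⁻⁸) = 1.959×10¹⁰ K⁴.
T = (1.959×10¹⁰)^(1/4).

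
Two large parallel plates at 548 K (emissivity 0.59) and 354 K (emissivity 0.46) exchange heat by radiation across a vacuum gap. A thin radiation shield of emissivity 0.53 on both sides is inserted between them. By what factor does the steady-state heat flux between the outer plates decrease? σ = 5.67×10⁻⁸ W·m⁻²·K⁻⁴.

factor ≈ 1.97

Without shield: q₀ = σΔ(T⁴)/(1/ε₁+1/ε₂−1) with denominator 2.869.
With shield the two gaps are in series; the resistances add: (1/ε₁+1/ε_s−1)+(1/ε_s+1/ε₂−1) = 2.582+3.061 = 5.642.
Heat-flux ratio q₀/q = 5.642/2.869.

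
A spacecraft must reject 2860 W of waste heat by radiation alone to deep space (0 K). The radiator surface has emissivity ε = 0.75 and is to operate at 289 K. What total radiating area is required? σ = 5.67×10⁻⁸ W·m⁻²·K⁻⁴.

A ≈ 9.64 m²

P = εσA T⁴ ⇒ A = P/(εσT⁴).
T⁴ = 6.976×10⁹ K⁴.
A = 2860/(0.75 × 5.67×10⁻⁸ × 6.976×10⁹).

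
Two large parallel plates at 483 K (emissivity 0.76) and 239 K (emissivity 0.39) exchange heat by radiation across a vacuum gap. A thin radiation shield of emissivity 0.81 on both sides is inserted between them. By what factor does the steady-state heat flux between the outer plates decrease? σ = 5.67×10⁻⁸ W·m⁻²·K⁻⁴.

factor ≈ 1.51

Without shield: q₀ = σΔ(T⁴)/(1/ε₁+1/ε₂−1) with denominator 2.880.
With shield the two gaps are in series; the resistances add: (1/ε₁+1/ε_s−1)+(1/ε_s+1/ε₂−1) = 1.550+2.799 = 4.349.
Heat-flux ratio q₀/q = 4.349/2.880.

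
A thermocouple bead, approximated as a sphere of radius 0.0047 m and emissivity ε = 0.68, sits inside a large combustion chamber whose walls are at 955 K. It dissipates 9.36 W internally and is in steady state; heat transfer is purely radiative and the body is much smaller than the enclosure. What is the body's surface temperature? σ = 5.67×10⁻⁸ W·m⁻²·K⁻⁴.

T ≈ 1140 K

For a small grey body in a large enclosure, net radiated power = εσA(T⁴ − T_w⁴).
Steady state: P = εσA(T⁴ − T_w⁴) with A = 4πr² = 2.776×10⁻⁴ m².
T⁴ = P/(εσA) + T_w⁴ = 9.36/(0.68·5.67×10⁻⁸·2.776×10⁻⁴) + (955)⁴
    = 8.745×10¹¹ + 8.318×10¹¹ = 1.706×10¹² K⁴.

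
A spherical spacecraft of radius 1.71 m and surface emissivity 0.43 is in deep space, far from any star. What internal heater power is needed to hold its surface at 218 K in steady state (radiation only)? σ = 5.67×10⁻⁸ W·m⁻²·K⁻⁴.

P = εσ·4πr²·T⁴.
4πr² = 36.75 m²; T⁴ = 2.259×10⁹ K⁴.
P = 0.43·5.67×10⁻⁸·36.75·2.259×10⁹.

P ≈ 2020 W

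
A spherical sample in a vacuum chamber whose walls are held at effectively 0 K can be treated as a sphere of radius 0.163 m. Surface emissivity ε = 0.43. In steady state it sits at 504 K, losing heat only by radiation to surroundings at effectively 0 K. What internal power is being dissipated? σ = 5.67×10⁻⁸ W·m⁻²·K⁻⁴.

Steady state: P = εσA T⁴.
A = 4πr² = 0.3339 m²; T⁴ = (504)⁴ = 6.452×10¹⁰ K⁴.
P = 0.43 × 5.67×10⁻⁸ × 0.3339 × 6.452×10¹⁰.

P ≈ 525 W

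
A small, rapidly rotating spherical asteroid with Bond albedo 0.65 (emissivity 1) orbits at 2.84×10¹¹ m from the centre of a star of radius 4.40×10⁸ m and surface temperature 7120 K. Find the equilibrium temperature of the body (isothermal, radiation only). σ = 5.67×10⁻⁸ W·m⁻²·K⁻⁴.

The star's surface emits σT_*⁴; at distance d the flux is S = σT_*⁴(R_*/d)².
S = 5.67×10⁻⁸·(7120)⁴·(4.40×10⁸/2.84×10¹¹)² = 349.8 W/m².
For an isothermal sphere T⁴ = (1−a)S/(4σ) = 5.398×10⁸ K⁴.

T ≈ 152 K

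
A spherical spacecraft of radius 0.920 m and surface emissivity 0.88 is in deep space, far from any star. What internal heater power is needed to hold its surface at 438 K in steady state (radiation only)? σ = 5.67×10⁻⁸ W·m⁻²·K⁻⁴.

P ≈ 19500 W

P = εσ·4πr²·T⁴.
4πr² = 10.64 m²; T⁴ = 3.680×10¹⁰ K⁴.
P = 0.88·5.67×10⁻⁸·10.64·3.680×10¹⁰.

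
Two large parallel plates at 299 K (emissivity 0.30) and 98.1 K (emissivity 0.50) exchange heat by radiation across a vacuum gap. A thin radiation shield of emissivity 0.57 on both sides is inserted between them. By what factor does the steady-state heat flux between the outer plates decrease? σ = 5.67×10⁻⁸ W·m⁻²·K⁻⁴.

Without shield: q₀ = σΔ(T⁴)/(1/ε₁+1/ε₂−1) with denominator 4.333.
With shield the two gaps are in series; the resistances add: (1/ε₁+1/ε_s−1)+(1/ε_s+1/ε₂−1) = 4.088+2.754 = 6.842.
Heat-flux ratio q₀/q = 6.842/4.333.

factor ≈ 1.58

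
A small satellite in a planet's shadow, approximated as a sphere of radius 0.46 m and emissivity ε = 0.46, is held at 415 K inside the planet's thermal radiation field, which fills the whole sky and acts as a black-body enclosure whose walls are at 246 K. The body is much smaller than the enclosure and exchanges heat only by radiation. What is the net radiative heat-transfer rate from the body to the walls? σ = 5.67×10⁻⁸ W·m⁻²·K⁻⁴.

For a small grey body in a large enclosure: P_net = εσA(T_body⁴ − T_wall⁴).
A = 4πr² = 2.659 m²; T_body⁴ − T_wall⁴ = 2.966×10¹⁰ − 3.662×10⁹ = 2.600×10¹⁰ K⁴.
|P_net| = 0.46·5.67×10⁻⁸·2.659·2.600×10¹⁰.

P_net ≈ 1800 W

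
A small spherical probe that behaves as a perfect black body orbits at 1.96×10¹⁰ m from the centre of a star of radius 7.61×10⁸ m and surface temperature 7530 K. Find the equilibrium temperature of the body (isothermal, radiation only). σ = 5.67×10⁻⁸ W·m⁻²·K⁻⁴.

The star's surface emits σT_*⁴; at distance d the flux is S = σT_*⁴(R_*/d)².
S = 5.67×10⁻⁸·(7530)⁴·(7.61×10⁸/1.96×10¹⁰)² = 2.748×10⁵ W/m².
For an isothermal sphere T⁴ = (1−a)S/(4σ) = 1.212×10¹² K⁴.

T ≈ 1050 K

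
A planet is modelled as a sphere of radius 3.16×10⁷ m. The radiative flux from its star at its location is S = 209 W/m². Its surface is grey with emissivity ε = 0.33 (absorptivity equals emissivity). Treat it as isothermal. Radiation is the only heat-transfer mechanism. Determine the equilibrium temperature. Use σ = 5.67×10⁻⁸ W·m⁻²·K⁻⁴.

At equilibrium, absorbed power = emitted power.
Absorbing cross-section = πr² = 3.137×10¹⁵ m²; emitting surface = 4πr² = 1.255×10¹⁶ m² (ratio 4).
εS·A_cross = εσ·A_surf·T⁴  ⇒  T⁴ = S/(4σ)   (ε cancels).
T⁴ = 209/(4·5.67×10⁻⁸) = 9.215×10⁸ K⁴.
T = (9.215×10⁸)^(1/4).

T ≈ 174 K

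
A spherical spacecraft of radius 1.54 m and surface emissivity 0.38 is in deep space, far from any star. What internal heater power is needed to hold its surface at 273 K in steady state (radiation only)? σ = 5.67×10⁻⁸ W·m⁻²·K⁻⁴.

P = εσ·4πr²·T⁴.
4πr² = 29.80 m²; T⁴ = 5.555×10⁹ K⁴.
P = 0.38·5.67×10⁻⁸·29.80·5.555×10⁹.

P ≈ 3570 W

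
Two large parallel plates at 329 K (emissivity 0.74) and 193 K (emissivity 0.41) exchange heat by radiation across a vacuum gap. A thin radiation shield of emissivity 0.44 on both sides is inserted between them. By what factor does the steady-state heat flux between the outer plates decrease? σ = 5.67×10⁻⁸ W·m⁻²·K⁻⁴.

factor ≈ 2.27

Without shield: q₀ = σΔ(T⁴)/(1/ε₁+1/ε₂−1) with denominator 2.790.
With shield the two gaps are in series; the resistances add: (1/ε₁+1/ε_s−1)+(1/ε_s+1/ε₂−1) = 2.624+3.712 = 6.336.
Heat-flux ratio q₀/q = 6.336/2.790.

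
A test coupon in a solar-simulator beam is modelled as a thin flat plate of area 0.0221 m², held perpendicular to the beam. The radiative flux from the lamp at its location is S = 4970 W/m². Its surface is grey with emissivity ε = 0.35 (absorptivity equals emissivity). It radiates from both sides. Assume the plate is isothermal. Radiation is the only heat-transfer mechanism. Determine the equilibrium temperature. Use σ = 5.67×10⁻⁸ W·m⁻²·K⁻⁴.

T ≈ 458 K

At equilibrium, absorbed power = emitted power.
Absorbing cross-section = A = 0.02210 m²; emitting surface = 2A = 0.04420 m² (ratio 2).
εS·A_cross = εσ·A_surf·T⁴  ⇒  T⁴ = S/(2σ)   (ε cancels).
T⁴ = 4970/(2·5.67×10⁻⁸) = 4.383×10¹⁰ K⁴.
T = (4.383×10¹⁰)^(1/4).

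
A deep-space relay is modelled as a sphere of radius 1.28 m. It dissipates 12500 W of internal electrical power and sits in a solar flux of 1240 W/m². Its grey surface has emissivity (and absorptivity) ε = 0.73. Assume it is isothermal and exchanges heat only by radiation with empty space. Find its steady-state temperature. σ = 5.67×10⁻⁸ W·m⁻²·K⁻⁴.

At steady state, absorbed solar power + internal power = radiated power.
Absorbed: α·S·A_cross = 0.73·1240·5.147 = 4659 W (cross-section πr²).
Total input = 4659 + 12500 = 17160 W.
Radiated: εσ·A_surf·T⁴ with A_surf = 4πr² = 20.59 m².
T⁴ = 17160/(0.73·5.67×10⁻⁸·20.59) = 2.014×10¹⁰ K⁴.

T ≈ 377 K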